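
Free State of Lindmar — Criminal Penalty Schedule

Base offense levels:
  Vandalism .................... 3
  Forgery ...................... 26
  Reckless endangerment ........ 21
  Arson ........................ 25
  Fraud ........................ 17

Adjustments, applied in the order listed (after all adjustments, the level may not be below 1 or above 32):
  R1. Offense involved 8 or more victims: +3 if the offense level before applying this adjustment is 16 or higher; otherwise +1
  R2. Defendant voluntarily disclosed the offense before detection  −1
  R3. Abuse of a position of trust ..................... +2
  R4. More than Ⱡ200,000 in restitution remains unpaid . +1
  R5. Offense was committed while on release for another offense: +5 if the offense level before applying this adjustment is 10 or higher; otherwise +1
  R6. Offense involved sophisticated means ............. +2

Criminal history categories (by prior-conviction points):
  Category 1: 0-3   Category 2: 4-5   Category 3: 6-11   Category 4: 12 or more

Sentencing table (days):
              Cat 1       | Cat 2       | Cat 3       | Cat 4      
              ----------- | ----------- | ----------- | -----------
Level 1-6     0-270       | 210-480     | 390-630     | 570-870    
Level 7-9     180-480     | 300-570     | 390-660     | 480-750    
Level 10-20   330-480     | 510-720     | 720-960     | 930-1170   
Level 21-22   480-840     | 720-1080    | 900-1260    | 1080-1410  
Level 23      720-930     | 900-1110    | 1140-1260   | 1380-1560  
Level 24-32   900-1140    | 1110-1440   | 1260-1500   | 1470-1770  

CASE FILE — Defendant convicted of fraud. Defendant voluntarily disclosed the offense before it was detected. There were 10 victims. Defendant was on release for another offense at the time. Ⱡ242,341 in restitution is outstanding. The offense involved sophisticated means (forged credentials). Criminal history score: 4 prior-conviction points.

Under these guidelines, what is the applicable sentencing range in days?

1110-1440 days

Base offense level for fraud: 17.
R1 applies (level before this adjustment is 17 ≥ 16, so +3): 17 + 3 = 20.
R2 applies: 20 − 1 = 19.
R4 applies: 19 + 1 = 20.
R5 applies (level before this adjustment is 20 ≥ 10, so +5): 20 + 5 = 25.
R6 applies: 25 + 2 = 27.
Final offense level: 27.
Criminal history: 4 prior points → Category 2 (4-5).
Level 27 falls in the 24-32 band.
Grid: Level 24-32 × Category 2 = 1110-1440 days.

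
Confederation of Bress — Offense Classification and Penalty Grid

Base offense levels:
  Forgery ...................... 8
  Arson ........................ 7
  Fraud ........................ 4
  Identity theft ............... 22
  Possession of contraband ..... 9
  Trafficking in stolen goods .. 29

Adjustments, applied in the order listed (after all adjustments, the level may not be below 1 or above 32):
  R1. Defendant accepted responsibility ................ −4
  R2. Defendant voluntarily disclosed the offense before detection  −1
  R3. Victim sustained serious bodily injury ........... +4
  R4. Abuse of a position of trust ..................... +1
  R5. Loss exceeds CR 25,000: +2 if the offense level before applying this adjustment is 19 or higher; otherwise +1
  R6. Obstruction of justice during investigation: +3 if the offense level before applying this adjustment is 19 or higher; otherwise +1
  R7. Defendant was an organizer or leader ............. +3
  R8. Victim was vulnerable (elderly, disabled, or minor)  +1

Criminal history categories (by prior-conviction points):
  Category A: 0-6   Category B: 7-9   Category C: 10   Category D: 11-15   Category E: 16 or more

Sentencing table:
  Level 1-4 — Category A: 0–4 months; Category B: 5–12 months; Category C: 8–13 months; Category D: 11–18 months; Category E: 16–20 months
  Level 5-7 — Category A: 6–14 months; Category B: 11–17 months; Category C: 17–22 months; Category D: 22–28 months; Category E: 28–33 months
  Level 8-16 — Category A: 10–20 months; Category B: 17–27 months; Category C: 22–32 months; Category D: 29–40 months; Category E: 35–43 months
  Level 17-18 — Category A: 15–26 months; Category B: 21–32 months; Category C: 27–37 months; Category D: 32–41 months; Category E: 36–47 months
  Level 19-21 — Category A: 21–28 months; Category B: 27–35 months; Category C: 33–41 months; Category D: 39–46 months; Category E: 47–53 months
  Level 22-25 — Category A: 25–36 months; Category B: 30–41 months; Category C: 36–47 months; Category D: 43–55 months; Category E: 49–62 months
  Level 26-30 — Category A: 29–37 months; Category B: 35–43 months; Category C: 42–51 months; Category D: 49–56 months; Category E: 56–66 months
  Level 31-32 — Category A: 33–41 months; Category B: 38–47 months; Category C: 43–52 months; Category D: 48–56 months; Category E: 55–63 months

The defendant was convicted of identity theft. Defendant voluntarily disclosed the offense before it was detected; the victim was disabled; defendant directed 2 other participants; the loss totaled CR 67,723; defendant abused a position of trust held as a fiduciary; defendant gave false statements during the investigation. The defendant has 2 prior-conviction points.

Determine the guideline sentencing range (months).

Base offense level for identity theft: 22.
R1 does not apply.
R2 applies: 22 − 1 = 21.
R3 does not apply.
R4 applies: 21 + 1 = 22.
R5 applies (level before this adjustment is 22 ≥ 19, so +2): 22 + 2 = 24.
R6 applies (level before this adjustment is 24 ≥ 19, so +3): 24 + 3 = 27.
R7 applies: 27 + 3 = 30.
R8 applies: 30 + 1 = 31.
Final offense level: 31.
Criminal history: 2 prior points → Category A (0-6).
Level 31 falls in the 31-32 band.
Grid: Level 31-32 × Category A = 33-41 months.

33-41 months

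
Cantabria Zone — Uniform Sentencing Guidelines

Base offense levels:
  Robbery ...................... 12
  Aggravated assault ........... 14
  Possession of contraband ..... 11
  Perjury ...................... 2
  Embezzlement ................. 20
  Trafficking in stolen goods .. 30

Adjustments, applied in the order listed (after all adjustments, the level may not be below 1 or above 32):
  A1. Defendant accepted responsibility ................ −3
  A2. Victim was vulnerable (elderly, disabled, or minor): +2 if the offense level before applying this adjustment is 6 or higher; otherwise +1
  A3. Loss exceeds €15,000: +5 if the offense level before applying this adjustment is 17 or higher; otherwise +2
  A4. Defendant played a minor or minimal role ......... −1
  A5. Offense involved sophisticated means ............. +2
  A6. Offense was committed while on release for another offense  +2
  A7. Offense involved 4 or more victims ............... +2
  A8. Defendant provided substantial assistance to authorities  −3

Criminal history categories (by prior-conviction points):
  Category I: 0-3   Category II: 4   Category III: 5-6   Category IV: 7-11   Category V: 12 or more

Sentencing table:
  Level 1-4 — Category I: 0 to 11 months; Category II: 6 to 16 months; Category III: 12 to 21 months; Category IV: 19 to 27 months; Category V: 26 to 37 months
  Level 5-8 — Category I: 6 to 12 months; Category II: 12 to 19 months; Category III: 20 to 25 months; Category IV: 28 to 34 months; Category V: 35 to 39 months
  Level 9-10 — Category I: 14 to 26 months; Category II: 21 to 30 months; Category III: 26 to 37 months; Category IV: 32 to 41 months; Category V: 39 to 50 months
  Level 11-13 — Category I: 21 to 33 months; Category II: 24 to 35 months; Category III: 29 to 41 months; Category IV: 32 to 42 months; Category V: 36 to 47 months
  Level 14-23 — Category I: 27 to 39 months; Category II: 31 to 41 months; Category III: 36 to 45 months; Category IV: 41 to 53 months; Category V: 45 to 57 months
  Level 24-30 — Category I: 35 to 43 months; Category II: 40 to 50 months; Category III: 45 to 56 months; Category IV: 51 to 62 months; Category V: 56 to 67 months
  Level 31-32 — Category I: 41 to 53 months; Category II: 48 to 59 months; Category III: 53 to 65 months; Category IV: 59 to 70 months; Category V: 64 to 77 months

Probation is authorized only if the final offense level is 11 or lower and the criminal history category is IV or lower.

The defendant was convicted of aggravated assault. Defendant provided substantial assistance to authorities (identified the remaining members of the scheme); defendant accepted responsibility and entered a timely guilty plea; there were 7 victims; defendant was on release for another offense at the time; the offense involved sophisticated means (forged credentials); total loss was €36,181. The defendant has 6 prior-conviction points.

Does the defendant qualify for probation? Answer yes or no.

Base offense level for aggravated assault: 14.
A1 applies: 14 − 3 = 11.
A2 does not apply.
A3 applies (level before this adjustment is 11 < 17, so +2): 11 + 2 = 13.
A4 does not apply.
A5 applies: 13 + 2 = 15.
A6 applies: 15 + 2 = 17.
A7 applies: 17 + 2 = 19.
A8 applies: 19 − 3 = 16.
Final offense level: 16.
Criminal history: 6 prior points → Category III (5-6).
Level 16 falls in the 14-23 band.
Grid: Level 14-23 × Category III = 36-45 months.
Probation check: level 16 > 11 and category III ≤ IV → not eligible.

No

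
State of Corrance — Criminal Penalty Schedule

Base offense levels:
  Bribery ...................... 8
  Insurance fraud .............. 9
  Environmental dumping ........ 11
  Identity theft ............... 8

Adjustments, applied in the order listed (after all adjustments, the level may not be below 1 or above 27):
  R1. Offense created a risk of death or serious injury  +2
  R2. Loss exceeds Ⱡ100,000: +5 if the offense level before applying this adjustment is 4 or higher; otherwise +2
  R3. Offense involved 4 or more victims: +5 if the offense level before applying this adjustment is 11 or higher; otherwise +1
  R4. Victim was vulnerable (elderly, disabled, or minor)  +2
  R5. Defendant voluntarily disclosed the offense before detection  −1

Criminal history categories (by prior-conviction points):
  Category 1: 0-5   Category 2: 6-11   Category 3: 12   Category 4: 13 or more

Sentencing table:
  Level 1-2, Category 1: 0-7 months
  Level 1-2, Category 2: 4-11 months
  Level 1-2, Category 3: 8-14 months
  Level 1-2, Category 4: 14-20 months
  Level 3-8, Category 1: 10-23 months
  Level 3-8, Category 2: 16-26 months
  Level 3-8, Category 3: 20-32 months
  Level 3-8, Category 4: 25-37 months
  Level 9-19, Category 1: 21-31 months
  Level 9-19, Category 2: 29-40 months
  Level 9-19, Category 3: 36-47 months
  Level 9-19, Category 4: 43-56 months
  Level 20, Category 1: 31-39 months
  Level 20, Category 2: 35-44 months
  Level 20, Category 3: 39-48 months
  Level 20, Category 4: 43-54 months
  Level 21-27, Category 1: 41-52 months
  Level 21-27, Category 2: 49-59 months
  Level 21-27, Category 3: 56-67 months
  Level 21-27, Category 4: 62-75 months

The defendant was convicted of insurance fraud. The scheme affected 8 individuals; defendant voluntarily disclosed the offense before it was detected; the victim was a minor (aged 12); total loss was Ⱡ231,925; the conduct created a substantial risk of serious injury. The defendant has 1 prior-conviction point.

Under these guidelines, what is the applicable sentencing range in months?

41-52 months

Base offense level for insurance fraud: 9.
R1 applies: 9 + 2 = 11.
R2 applies (level before this adjustment is 11 ≥ 4, so +5): 11 + 5 = 16.
R3 applies (level before this adjustment is 16 ≥ 11, so +5): 16 + 5 = 21.
R4 applies: 21 + 2 = 23.
R5 applies: 23 − 1 = 22.
Final offense level: 22.
Criminal history: 1 prior point → Category 1 (0-5).
Level 22 falls in the 21-27 band.
Grid: Level 21-27 × Category 1 = 41-52 months.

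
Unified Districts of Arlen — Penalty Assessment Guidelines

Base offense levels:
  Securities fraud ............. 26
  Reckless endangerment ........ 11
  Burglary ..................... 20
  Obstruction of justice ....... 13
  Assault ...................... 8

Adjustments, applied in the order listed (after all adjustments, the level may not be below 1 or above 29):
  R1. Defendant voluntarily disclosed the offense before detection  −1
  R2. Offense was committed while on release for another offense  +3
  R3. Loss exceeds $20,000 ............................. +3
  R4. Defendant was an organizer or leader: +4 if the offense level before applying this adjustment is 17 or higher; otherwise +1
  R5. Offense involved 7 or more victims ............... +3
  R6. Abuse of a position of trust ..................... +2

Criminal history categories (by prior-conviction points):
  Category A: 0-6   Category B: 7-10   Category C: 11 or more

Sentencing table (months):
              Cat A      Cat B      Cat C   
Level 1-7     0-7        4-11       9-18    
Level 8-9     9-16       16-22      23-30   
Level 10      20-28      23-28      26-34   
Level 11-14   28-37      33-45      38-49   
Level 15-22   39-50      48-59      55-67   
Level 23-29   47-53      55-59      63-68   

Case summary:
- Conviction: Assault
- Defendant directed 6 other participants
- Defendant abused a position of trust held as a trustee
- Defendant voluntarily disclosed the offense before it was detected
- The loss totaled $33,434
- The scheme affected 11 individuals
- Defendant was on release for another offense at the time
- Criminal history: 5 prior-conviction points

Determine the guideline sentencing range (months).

39-50 months

Base offense level for assault: 8.
R1 applies: 8 − 1 = 7.
R2 applies: 7 + 3 = 10.
R3 applies: 10 + 3 = 13.
R4 applies (level before this adjustment is 13 < 17, so +1): 13 + 1 = 14.
R5 applies: 14 + 3 = 17.
R6 applies: 17 + 2 = 19.
Final offense level: 19.
Criminal history: 5 prior points → Category A (0-6).
Level 19 falls in the 15-22 band.
Grid: Level 15-22 × Category A = 39-50 months.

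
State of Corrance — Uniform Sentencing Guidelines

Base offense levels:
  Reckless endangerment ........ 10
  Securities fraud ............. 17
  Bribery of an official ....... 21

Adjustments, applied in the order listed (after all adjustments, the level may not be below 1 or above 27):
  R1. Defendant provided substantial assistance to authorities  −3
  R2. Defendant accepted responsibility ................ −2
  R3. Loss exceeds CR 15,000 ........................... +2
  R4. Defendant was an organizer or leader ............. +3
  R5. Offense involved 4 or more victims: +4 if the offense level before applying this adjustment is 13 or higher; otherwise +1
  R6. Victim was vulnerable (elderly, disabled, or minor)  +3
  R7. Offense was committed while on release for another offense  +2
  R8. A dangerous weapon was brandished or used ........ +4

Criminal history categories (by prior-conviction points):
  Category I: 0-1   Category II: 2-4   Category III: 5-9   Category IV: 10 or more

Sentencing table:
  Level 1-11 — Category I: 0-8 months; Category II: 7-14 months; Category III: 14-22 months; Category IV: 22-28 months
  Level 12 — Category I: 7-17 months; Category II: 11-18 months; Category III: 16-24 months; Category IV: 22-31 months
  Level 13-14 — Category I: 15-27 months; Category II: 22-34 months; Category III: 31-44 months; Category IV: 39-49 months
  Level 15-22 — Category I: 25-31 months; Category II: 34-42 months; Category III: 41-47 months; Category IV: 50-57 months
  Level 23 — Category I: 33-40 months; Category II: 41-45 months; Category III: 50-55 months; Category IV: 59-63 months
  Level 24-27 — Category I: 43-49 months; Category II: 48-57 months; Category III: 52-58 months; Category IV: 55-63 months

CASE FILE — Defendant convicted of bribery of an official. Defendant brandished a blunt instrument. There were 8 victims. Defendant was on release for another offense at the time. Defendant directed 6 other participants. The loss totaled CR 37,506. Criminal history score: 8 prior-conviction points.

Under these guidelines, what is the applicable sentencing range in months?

Base offense level for bribery of an official: 21.
R2 does not apply.
R3 applies: 21 + 2 = 23.
R4 applies: 23 + 3 = 26.
R5 applies (level before this adjustment is 26 ≥ 13, so +4): 26 + 4 = 30.
R6 does not apply.
R7 applies: 30 + 2 = 32.
R8 applies: 32 + 4 = 36.
Level 36 exceeds the maximum of 27; capped at 27.
Final offense level: 27.
Criminal history: 8 prior points → Category III (5-9).
Level 27 falls in the 24-27 band.
Grid: Level 24-27 × Category III = 52-58 months.

52-58 months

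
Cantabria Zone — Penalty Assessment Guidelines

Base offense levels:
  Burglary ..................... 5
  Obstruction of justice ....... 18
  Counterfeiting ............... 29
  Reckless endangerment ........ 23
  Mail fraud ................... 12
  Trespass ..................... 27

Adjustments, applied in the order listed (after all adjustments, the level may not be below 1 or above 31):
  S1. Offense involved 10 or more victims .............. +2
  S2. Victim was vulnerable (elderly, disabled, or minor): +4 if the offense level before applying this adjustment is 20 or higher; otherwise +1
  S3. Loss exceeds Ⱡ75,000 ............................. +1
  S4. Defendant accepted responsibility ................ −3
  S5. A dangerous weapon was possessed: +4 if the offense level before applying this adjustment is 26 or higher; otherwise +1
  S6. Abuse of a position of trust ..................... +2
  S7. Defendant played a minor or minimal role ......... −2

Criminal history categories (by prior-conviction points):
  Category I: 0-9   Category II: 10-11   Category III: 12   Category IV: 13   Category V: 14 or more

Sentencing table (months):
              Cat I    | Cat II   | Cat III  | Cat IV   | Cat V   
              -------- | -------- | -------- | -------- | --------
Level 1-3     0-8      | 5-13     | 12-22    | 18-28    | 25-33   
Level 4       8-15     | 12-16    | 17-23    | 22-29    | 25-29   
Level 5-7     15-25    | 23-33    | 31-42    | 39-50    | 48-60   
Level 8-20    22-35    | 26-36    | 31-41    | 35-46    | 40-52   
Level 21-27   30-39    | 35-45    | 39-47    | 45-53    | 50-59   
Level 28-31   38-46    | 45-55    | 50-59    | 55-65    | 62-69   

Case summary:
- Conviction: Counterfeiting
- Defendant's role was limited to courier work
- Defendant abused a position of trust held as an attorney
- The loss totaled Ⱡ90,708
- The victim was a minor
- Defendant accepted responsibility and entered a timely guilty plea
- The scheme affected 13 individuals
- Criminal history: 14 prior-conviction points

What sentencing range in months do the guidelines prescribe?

Base offense level for counterfeiting: 29.
S1 applies: 29 + 2 = 31.
S2 applies (level before this adjustment is 31 ≥ 20, so +4): 31 + 4 = 35.
S3 applies: 35 + 1 = 36.
S4 applies: 36 − 3 = 33.
S6 applies: 33 + 2 = 35.
S7 applies: 35 − 2 = 33.
Level 33 exceeds the maximum of 31; capped at 31.
Final offense level: 31.
Criminal history: 14 prior points → Category V (14+).
Level 31 falls in the 28-31 band.
Grid: Level 28-31 × Category V = 62-69 months.

62-69 months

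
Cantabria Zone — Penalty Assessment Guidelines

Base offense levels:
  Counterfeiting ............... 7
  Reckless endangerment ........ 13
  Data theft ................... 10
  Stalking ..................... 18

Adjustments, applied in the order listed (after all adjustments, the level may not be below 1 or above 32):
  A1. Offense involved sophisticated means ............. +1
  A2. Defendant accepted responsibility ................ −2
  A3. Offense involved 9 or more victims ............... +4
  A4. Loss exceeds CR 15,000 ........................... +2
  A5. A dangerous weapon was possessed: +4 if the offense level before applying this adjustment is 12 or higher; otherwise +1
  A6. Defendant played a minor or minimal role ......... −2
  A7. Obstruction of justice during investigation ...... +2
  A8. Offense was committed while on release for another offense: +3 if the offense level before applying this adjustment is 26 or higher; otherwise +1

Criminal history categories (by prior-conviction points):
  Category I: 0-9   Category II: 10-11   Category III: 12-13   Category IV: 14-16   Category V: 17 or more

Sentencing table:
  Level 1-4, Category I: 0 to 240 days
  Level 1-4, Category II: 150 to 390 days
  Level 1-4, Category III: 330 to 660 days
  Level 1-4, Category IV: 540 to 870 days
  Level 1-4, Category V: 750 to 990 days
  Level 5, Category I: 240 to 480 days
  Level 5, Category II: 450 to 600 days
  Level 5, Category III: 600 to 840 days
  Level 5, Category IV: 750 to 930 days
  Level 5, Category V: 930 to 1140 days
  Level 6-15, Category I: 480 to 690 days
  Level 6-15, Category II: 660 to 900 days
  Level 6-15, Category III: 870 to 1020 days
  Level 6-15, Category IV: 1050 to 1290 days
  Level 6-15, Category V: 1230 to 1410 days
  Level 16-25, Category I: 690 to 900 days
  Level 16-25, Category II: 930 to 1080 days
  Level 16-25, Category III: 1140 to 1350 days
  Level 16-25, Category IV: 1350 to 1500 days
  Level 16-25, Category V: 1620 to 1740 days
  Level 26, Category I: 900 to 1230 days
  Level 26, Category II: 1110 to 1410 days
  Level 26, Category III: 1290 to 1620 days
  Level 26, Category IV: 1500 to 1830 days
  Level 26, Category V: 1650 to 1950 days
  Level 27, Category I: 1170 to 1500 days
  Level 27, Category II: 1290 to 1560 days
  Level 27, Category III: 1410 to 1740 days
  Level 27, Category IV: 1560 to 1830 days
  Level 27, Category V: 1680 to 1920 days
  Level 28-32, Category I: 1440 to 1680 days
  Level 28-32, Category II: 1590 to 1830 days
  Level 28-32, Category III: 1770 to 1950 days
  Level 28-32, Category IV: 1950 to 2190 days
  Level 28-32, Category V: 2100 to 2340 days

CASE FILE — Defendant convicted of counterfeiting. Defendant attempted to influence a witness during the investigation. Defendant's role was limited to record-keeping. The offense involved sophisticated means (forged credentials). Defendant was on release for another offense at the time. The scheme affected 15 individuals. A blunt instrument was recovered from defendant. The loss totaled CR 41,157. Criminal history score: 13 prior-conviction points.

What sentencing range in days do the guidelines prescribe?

1140-1350 days

Base offense level for counterfeiting: 7.
A1 applies: 7 + 1 = 8.
A3 applies: 8 + 4 = 12.
A4 applies: 12 + 2 = 14.
A5 applies (level before this adjustment is 14 ≥ 12, so +4): 14 + 4 = 18.
A6 applies: 18 − 2 = 16.
A7 applies: 16 + 2 = 18.
A8 applies (level before this adjustment is 18 < 26, so +1): 18 + 1 = 19.
Final offense level: 19.
Criminal history: 13 prior points → Category III (12-13).
Level 19 falls in the 16-25 band.
Grid: Level 16-25 × Category III = 1140-1350 days.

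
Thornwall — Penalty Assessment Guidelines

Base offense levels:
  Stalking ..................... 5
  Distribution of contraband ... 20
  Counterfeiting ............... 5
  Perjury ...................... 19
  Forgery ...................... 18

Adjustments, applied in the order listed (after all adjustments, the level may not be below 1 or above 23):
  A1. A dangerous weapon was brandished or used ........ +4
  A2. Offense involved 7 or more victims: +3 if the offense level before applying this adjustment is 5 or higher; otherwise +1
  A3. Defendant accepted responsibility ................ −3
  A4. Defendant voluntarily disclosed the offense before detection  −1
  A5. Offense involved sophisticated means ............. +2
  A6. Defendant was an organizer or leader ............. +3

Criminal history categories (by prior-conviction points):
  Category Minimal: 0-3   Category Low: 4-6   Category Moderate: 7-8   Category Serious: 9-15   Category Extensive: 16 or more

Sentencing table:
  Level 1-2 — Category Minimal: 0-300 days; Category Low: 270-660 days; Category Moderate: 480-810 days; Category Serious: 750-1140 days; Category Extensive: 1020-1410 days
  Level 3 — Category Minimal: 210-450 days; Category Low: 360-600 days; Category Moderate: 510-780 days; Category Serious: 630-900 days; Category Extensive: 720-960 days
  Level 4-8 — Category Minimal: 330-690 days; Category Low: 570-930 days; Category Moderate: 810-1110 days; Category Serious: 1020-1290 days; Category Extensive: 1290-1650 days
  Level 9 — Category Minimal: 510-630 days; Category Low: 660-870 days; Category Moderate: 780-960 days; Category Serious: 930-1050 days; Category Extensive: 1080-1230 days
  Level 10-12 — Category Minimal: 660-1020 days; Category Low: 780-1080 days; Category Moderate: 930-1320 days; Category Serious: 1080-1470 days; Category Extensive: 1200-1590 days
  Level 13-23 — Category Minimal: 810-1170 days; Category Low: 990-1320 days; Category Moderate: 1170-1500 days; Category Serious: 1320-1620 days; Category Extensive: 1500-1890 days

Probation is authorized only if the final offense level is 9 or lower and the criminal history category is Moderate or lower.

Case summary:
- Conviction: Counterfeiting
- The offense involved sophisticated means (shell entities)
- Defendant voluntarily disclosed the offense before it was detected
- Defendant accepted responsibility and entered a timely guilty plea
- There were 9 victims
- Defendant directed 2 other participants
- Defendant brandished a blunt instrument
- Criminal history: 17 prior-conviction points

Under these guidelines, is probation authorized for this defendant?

Base offense level for counterfeiting: 5.
A1 applies: 5 + 4 = 9.
A2 applies (level before this adjustment is 9 ≥ 5, so +3): 9 + 3 = 12.
A3 applies: 12 − 3 = 9.
A4 applies: 9 − 1 = 8.
A5 applies: 8 + 2 = 10.
A6 applies: 10 + 3 = 13.
Final offense level: 13.
Criminal history: 17 prior points → Category Extensive (16+).
Level 13 falls in the 13-23 band.
Grid: Level 13-23 × Category Extensive = 1500-1890 days.
Probation check: level 13 > 9 and category Extensive > Moderate → not eligible.

No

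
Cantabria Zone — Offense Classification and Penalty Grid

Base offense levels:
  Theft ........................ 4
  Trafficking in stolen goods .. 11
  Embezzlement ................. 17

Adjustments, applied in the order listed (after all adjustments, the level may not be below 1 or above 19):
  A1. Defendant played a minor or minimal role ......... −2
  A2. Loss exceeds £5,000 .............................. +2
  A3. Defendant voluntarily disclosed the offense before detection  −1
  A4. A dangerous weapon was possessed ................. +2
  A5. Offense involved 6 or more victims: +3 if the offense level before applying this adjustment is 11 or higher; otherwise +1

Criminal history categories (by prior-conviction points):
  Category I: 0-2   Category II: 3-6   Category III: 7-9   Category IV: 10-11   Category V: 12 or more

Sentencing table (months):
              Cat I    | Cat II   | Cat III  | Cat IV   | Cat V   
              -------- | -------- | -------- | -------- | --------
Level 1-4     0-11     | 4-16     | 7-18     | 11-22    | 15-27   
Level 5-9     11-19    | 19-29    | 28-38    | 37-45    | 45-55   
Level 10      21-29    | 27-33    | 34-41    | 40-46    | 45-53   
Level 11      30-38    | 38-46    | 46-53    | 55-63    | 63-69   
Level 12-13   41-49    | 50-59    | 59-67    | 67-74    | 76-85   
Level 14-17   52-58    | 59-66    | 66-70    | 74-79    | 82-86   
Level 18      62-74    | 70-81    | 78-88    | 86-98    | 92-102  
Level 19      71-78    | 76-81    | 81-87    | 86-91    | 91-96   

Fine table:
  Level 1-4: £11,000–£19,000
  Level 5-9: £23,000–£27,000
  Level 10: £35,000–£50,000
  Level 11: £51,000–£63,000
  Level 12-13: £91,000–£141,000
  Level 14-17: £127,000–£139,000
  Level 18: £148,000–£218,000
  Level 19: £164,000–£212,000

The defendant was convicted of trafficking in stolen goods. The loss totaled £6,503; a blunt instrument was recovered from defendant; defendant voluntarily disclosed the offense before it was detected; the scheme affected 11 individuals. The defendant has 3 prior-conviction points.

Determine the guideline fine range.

Base offense level for trafficking in stolen goods: 11.
A2 applies: 11 + 2 = 13.
A3 applies: 13 − 1 = 12.
A4 applies: 12 + 2 = 14.
A5 applies (level before this adjustment is 14 ≥ 11, so +3): 14 + 3 = 17.
Final offense level: 17.
Level 17 falls in the 14-17 band.
Fine table: Level 14-17 → £127,000–£139,000.

£127,000–£139,000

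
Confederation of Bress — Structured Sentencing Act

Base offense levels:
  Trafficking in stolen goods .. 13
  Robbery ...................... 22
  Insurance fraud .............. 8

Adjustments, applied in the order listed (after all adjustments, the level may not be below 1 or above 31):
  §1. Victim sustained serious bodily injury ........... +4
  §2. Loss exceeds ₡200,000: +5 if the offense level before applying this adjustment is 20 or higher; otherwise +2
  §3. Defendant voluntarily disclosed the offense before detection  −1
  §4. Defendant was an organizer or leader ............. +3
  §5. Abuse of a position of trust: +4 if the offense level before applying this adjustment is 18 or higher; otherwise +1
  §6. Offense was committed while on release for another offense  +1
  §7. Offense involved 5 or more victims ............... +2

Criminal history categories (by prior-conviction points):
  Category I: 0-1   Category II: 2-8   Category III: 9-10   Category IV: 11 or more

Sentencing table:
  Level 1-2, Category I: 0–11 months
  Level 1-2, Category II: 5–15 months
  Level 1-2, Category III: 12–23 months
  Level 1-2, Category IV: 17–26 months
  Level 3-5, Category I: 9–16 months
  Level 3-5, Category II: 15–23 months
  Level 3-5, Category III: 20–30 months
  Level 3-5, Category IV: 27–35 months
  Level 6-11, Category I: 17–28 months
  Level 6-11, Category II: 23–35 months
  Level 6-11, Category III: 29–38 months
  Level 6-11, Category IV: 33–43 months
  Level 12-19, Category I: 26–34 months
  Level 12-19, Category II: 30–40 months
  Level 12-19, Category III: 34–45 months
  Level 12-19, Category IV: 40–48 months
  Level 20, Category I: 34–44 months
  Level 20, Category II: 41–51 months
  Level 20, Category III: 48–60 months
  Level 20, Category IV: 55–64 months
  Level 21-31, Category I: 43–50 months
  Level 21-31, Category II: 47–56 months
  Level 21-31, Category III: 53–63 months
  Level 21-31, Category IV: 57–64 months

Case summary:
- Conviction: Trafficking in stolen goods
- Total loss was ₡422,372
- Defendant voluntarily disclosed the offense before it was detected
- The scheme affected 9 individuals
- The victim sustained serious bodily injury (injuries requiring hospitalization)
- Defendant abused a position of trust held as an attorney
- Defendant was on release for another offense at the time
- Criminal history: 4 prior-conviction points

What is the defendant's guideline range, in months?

Base offense level for trafficking in stolen goods: 13.
§1 applies: 13 + 4 = 17.
§2 applies (level before this adjustment is 17 < 20, so +2): 17 + 2 = 19.
§3 applies: 19 − 1 = 18.
§5 applies (level before this adjustment is 18 ≥ 18, so +4): 18 + 4 = 22.
§6 applies: 22 + 1 = 23.
§7 applies: 23 + 2 = 25.
Final offense level: 25.
Criminal history: 4 prior points → Category II (2-8).
Level 25 falls in the 21-31 band.
Grid: Level 21-31 × Category II = 47-56 months.

47-56 months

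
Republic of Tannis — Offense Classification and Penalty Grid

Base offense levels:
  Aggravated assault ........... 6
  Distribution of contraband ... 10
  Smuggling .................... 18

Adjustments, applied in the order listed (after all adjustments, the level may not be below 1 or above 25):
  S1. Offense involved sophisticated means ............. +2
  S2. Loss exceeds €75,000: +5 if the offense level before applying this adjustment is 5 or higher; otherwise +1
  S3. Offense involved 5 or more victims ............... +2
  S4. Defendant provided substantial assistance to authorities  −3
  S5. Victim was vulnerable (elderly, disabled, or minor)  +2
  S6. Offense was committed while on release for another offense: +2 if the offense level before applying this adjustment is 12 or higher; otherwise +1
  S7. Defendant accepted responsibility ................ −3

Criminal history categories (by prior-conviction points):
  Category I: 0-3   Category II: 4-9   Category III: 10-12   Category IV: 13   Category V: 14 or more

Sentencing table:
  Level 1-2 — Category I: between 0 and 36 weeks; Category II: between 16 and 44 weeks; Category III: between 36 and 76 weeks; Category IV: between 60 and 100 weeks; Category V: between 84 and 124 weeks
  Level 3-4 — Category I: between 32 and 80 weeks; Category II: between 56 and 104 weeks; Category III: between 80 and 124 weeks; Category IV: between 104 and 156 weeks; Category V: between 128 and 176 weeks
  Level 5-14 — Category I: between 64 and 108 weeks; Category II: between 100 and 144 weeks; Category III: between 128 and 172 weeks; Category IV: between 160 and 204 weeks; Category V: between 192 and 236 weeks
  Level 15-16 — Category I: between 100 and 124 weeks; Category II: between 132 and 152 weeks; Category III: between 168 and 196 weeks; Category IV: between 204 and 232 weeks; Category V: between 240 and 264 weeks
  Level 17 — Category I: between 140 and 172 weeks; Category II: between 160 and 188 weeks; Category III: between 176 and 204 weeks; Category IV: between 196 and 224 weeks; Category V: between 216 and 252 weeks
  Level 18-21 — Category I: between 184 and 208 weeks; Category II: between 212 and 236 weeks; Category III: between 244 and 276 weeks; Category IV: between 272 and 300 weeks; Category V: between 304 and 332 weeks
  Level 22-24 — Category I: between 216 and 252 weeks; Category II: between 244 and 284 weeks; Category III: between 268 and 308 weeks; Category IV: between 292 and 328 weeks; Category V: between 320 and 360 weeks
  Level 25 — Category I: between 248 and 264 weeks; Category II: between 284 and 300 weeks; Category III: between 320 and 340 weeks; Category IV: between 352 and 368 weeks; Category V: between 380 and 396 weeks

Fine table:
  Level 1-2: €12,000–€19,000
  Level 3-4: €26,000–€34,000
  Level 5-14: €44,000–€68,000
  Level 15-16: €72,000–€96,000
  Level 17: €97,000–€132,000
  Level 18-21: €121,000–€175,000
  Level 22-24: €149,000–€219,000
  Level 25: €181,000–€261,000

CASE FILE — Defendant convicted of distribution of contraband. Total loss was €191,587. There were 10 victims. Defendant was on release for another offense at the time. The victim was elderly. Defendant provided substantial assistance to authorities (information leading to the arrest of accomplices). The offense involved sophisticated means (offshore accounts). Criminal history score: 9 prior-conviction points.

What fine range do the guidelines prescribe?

€121,000–€175,000

Base offense level for distribution of contraband: 10.
S1 applies: 10 + 2 = 12.
S2 applies (level before this adjustment is 12 ≥ 5, so +5): 12 + 5 = 17.
S3 applies: 17 + 2 = 19.
S4 applies: 19 − 3 = 16.
S5 applies: 16 + 2 = 18.
S6 applies (level before this adjustment is 18 ≥ 12, so +2): 18 + 2 = 20.
S7 does not apply.
Final offense level: 20.
Level 20 falls in the 18-21 band.
Fine table: Level 18-21 → €121,000–€175,000.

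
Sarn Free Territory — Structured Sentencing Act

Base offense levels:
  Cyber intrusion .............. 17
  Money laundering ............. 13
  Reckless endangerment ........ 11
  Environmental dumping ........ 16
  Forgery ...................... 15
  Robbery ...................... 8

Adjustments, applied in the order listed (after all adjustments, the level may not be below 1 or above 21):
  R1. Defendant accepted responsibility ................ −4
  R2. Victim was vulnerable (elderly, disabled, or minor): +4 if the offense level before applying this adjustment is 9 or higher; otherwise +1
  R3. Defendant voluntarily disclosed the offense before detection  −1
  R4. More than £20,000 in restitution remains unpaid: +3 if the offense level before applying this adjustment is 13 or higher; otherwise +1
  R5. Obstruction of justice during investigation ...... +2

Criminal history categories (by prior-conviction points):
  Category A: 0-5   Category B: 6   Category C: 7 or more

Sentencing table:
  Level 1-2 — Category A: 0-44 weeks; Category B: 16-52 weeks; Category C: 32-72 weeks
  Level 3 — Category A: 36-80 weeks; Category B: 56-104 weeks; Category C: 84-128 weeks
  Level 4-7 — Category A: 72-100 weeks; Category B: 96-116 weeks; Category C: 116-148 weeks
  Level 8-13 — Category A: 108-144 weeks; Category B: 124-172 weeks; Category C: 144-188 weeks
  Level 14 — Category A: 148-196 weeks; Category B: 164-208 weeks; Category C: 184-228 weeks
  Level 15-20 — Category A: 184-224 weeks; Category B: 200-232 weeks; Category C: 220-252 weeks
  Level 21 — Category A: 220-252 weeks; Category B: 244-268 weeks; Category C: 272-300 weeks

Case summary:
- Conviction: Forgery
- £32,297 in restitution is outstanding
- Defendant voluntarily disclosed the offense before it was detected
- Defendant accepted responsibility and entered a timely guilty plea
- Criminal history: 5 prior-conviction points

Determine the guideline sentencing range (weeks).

108-144 weeks

Base offense level for forgery: 15.
R1 applies: 15 − 4 = 11.
R2 does not apply.
R3 applies: 11 − 1 = 10.
R4 applies (level before this adjustment is 10 < 13, so +1): 10 + 1 = 11.
R5 does not apply.
Final offense level: 11.
Criminal history: 5 prior points → Category A (0-5).
Level 11 falls in the 8-13 band.
Grid: Level 8-13 × Category A = 108-144 weeks.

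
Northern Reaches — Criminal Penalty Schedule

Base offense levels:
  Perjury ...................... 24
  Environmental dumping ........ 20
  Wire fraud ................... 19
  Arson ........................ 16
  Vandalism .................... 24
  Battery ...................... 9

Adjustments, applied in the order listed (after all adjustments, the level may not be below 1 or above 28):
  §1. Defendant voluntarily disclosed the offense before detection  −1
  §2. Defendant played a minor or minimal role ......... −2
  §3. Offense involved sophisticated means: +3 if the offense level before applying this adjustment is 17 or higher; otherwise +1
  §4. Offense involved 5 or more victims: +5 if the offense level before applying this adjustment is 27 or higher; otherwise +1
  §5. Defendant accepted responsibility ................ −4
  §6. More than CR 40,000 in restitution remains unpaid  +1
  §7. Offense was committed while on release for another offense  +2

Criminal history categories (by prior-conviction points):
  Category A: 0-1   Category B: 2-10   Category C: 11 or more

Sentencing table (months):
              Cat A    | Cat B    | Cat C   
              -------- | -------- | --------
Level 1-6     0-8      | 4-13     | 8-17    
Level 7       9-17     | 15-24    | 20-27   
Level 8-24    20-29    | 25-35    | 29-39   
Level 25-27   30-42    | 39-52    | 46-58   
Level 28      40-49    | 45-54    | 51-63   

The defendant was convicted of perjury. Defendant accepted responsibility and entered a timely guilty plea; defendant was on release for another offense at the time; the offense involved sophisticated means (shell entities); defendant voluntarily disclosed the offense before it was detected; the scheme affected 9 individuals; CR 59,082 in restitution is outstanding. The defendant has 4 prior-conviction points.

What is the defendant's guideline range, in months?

Base offense level for perjury: 24.
§1 applies: 24 − 1 = 23.
§3 applies (level before this adjustment is 23 ≥ 17, so +3): 23 + 3 = 26.
§4 applies (level before this adjustment is 26 < 27, so +1): 26 + 1 = 27.
§5 applies: 27 − 4 = 23.
§6 applies: 23 + 1 = 24.
§7 applies: 24 + 2 = 26.
Final offense level: 26.
Criminal history: 4 prior points → Category B (2-10).
Level 26 falls in the 25-27 band.
Grid: Level 25-27 × Category B = 39-52 months.

39-52 months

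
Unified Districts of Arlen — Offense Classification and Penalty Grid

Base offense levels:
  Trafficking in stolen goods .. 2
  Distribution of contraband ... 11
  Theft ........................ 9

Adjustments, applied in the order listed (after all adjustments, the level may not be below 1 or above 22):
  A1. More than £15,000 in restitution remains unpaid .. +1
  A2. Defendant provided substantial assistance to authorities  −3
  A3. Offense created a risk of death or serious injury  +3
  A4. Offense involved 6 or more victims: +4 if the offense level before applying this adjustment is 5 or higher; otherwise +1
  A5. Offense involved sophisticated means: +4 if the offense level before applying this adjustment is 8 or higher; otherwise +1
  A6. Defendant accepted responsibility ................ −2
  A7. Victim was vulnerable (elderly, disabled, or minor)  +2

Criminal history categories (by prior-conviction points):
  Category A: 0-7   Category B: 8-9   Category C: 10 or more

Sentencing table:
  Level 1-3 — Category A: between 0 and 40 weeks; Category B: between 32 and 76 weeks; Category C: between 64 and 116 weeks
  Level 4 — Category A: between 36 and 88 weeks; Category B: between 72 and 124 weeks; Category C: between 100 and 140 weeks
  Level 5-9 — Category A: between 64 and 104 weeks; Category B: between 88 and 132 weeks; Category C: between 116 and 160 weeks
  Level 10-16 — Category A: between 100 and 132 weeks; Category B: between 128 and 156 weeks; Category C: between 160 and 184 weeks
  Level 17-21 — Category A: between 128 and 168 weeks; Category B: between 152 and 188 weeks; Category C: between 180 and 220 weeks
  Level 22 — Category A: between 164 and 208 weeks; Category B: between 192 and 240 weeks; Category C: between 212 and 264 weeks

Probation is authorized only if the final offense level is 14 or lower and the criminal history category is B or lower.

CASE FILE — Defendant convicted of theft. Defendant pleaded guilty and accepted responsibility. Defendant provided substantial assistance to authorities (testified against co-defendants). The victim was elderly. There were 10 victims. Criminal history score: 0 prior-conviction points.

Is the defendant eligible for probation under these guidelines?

Yes

Base offense level for theft: 9.
A1 does not apply.
A2 applies: 9 − 3 = 6.
A4 applies (level before this adjustment is 6 ≥ 5, so +4): 6 + 4 = 10.
A6 applies: 10 − 2 = 8.
A7 applies: 8 + 2 = 10.
Final offense level: 10.
Criminal history: 0 prior points → Category A (0-7).
Level 10 falls in the 10-16 band.
Grid: Level 10-16 × Category A = 100-132 weeks.
Probation check: level 10 ≤ 14 and category A ≤ B → eligible.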